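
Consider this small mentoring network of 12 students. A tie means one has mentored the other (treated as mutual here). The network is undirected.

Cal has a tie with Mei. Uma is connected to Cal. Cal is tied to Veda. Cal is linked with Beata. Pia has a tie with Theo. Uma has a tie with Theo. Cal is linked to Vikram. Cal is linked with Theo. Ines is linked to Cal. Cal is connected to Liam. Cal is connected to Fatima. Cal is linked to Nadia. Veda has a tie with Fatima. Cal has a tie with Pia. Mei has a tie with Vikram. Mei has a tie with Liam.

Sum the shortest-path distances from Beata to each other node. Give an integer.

Distances from Beata: Cal:1, Fatima:2, Ines:2, Liam:2, Mei:2, Nadia:2, Pia:2, Theo:2, Uma:2, Veda:2, Vikram:2.
Sum = 1 + 2 + 2 + 2 + 2 + 2 + 2 + 2 + 2 + 2 + 2 = 21.

21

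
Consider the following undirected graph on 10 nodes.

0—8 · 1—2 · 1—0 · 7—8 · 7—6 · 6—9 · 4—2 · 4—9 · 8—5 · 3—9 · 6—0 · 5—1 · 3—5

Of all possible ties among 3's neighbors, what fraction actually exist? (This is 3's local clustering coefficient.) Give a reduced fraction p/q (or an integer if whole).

0

3's neighbors: 5 and 9 (k = 2).
Possible neighbor pairs: C(2,2) = 1. Edges among them: none → e = 0.
Clustering(3) = 0/1.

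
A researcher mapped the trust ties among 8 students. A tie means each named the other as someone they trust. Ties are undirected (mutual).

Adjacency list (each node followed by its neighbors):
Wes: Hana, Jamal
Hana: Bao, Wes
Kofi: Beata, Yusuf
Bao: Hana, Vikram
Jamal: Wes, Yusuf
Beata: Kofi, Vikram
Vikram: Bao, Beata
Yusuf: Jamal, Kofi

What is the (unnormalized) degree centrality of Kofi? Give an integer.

Kofi is directly tied to Beata and Yusuf. That is 2 neighbors, so the degree of Kofi is 2.

2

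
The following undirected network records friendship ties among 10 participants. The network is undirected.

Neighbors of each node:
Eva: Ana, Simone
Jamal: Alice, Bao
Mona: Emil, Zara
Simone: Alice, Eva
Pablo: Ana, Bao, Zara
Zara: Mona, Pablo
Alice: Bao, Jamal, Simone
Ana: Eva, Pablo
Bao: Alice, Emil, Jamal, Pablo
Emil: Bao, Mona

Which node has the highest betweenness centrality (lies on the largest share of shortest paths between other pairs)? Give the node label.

Bao

Unnormalized betweenness of each node: Alice:7, Ana:5, Bao:31/2, Emil:4, Eva:5/2, Jamal:0, Mona:1, Pablo:25/2, Simone:7/2, Zara:3.
Bao has the largest value, 31/2, making it the main broker — the node through which the most shortest paths run.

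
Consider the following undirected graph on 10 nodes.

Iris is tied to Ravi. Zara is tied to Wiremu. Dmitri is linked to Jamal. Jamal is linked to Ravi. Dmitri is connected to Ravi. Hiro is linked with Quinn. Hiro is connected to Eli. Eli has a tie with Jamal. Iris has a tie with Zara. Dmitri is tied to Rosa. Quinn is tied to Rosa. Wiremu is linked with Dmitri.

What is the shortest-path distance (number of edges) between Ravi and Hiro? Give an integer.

3

One shortest route is Ravi – Jamal – Eli – Hiro, which uses 3 edges, and at distance 2 from Ravi we only reach {Eli, Rosa, Wiremu, Zara}, which does not include Hiro. So d(Ravi,Hiro) = 3.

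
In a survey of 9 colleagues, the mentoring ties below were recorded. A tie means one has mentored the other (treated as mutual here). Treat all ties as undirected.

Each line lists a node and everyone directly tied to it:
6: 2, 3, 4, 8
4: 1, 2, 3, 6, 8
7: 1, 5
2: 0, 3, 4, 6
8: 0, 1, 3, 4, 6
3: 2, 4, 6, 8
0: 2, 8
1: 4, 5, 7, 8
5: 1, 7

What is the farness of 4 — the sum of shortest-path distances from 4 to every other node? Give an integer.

Distances from 4: 0:2, 1:1, 2:1, 3:1, 5:2, 6:1, 7:2, 8:1.
Sum = 2 + 1 + 1 + 1 + 2 + 1 + 2 + 1 = 11.

11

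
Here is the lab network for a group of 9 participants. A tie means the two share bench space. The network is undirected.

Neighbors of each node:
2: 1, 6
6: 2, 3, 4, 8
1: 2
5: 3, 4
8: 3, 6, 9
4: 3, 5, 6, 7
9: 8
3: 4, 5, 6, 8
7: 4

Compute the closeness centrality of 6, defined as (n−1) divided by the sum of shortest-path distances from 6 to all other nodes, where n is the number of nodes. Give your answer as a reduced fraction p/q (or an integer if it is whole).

Distances from 6: 1:2, 2:1, 3:1, 4:1, 5:2, 7:2, 8:1, 9:2. Sum = 12.
n = 9, so closeness = 8/12 = 2/3.

2/3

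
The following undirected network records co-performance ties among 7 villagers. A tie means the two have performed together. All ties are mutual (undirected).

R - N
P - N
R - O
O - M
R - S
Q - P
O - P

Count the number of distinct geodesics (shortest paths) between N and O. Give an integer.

The shortest distance is 2. The length-2 paths are: N–P–O; N–R–O.
That gives 2 distinct shortest paths.

2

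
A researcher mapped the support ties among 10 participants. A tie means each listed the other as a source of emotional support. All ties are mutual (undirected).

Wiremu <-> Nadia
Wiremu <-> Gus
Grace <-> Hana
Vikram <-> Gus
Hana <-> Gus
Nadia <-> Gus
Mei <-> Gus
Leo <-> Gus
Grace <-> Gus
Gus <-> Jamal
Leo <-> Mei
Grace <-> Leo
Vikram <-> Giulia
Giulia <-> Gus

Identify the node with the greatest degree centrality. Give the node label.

Gus

Degrees — Giulia:2, Grace:3, Gus:9, Hana:2, Jamal:1, Leo:3, Mei:2, Nadia:2, Vikram:2, Wiremu:2.
The maximum is 9, attained only by Gus.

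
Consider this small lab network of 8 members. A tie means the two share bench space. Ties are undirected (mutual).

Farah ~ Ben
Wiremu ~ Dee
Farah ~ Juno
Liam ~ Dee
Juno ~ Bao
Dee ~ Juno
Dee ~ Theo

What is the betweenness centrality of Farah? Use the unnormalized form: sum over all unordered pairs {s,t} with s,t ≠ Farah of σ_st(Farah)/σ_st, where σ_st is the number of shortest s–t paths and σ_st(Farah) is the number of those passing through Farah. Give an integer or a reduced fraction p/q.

Pairs whose geodesics pass through Farah — Bao–Ben: 1; Juno–Ben: 1; Wiremu–Ben: 1; Theo–Ben: 1; Dee–Ben: 1; Liam–Ben: 1.
All other pairs contribute 0.
Summing the contributions gives betweenness(Farah) = 6.

6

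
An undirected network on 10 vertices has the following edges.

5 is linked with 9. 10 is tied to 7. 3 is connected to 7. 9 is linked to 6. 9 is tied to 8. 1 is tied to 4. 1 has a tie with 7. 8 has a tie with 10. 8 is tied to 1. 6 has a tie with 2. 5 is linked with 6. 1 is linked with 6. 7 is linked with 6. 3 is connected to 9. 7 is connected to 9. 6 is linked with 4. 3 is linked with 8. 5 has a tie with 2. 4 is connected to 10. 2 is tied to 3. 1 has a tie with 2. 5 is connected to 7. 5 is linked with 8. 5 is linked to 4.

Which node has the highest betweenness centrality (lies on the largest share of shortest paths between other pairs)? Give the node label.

7

Unnormalized betweenness of each node: 1:31/12, 2:41/30, 3:79/60, 4:5/3, 5:7/2, 6:53/20, 7:87/20, 8:10/3, 9:77/60, 10:19/20.
7 has the largest value, 87/20, making it the main broker — the node through which the most shortest paths run.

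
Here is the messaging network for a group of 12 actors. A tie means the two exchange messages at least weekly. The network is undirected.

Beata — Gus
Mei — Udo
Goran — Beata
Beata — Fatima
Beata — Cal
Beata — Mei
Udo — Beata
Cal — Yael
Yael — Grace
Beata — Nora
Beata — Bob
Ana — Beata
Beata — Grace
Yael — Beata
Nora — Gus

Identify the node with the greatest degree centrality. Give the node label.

Degrees — Ana:1, Beata:11, Bob:1, Cal:2, Fatima:1, Goran:1, Grace:2, Gus:2, Mei:2, Nora:2, Udo:2, Yael:3.
The maximum is 11, attained only by Beata.

Beata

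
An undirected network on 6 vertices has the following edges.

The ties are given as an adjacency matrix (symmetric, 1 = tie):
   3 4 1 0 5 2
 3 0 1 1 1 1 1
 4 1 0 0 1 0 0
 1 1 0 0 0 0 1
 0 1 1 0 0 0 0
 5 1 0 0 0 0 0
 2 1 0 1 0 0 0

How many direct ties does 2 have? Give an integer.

2 is directly tied to 1 and 3. That is 2 neighbors, so the degree of 2 is 2.

2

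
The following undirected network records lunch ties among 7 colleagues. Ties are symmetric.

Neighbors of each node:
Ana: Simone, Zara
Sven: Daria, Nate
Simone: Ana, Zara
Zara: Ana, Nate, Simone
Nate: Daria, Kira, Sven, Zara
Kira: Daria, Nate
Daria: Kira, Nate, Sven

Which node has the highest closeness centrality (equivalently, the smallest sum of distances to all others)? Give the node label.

Farness (sum of distances to all others) for each node — Ana:13, Daria:11, Kira:12, Nate:8, Simone:13, Sven:12, Zara:9.
The smallest farness is 8, for Nate, so Nate has the highest closeness.

Nate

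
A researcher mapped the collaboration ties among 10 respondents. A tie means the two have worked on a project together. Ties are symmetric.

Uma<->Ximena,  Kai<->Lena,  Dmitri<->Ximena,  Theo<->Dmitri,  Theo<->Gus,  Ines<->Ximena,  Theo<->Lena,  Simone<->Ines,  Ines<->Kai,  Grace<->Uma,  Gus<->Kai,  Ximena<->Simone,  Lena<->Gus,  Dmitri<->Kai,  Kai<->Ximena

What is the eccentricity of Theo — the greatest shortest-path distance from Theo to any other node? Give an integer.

Distances from Theo: Dmitri:1, Grace:4, Gus:1, Ines:3, Kai:2, Lena:1, Simone:3, Uma:3, Ximena:2.
The largest is 4 (to Grace), so the eccentricity of Theo is 4.

4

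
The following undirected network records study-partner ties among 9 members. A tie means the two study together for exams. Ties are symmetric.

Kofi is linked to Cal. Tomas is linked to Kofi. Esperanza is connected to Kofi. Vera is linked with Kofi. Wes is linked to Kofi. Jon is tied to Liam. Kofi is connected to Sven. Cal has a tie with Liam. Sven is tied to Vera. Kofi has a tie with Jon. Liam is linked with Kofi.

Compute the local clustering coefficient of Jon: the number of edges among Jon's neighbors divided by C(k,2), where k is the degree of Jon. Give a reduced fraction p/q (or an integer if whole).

Jon's neighbors: Kofi and Liam (k = 2).
Possible neighbor pairs: C(2,2) = 1. Edges among them: Kofi–Liam → e = 1.
Clustering(Jon) = 1/1.

1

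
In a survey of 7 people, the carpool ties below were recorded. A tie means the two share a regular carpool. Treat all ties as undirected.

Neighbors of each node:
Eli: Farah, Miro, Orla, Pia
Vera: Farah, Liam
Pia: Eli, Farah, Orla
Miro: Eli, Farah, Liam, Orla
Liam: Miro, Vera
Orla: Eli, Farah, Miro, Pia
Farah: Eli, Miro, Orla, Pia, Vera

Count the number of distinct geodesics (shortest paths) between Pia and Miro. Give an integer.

3

The shortest distance is 2. The length-2 paths are: Pia–Eli–Miro; Pia–Farah–Miro; Pia–Orla–Miro.
That gives 3 distinct shortest paths.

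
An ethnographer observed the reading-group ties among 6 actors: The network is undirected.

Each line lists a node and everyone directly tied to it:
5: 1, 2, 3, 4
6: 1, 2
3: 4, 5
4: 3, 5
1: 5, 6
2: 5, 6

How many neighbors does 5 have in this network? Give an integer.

5 is directly tied to 1, 2, 3, and 4. That is 4 neighbors, so the degree of 5 is 4.

4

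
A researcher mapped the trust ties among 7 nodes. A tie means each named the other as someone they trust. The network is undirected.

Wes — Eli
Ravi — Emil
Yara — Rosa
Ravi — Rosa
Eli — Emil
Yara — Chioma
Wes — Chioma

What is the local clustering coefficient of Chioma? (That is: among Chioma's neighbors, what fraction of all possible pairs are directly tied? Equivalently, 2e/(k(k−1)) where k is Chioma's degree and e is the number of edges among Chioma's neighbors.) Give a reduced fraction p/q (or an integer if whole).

Chioma's neighbors: Wes and Yara (k = 2).
Possible neighbor pairs: C(2,2) = 1. Edges among them: none → e = 0.
Clustering(Chioma) = 0/1.

0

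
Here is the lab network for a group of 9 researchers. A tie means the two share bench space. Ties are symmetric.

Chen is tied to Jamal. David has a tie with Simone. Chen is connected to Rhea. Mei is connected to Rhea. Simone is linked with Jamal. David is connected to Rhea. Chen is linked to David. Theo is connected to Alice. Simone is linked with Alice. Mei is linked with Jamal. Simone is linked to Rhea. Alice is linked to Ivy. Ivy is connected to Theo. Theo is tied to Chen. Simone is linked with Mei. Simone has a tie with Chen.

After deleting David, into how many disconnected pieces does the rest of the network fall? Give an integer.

David's neighbors (Chen, Rhea, and Simone) remain reachable from one another through other ties, so the rest of the network stays in one piece.

1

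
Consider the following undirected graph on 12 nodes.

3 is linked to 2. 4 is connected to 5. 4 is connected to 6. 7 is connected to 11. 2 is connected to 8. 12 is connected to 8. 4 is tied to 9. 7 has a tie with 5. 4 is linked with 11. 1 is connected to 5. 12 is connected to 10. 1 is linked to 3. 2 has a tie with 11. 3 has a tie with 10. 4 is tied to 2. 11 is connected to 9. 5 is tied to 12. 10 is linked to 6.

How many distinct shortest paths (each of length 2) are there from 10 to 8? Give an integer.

The shortest distance is 2, and the only length-2 path is 10–12–8. So there is exactly 1 shortest path.

1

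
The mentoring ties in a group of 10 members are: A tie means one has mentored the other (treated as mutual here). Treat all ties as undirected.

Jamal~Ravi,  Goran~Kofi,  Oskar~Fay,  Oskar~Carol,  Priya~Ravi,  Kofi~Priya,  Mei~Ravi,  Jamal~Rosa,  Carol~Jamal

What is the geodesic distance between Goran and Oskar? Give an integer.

6

One shortest route is Goran – Kofi – Priya – Ravi – Jamal – Carol – Oskar, which uses 6 edges, and at distance 5 from Goran we only reach {Carol, Rosa}, which does not include Oskar. So d(Goran,Oskar) = 6.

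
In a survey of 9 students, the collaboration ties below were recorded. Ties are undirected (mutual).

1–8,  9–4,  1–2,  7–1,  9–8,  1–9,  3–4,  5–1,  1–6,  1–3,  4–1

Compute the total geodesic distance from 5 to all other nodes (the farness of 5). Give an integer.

Distances from 5: 1:1, 2:2, 3:2, 4:2, 6:2, 7:2, 8:2, 9:2.
Sum = 1 + 2 + 2 + 2 + 2 + 2 + 2 + 2 = 15.

15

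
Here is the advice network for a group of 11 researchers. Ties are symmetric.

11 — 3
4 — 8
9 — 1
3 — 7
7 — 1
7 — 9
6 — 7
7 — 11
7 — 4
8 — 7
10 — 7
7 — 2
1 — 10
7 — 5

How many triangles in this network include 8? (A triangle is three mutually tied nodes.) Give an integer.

1

8's neighbors: 4 and 7.
Neighbor pairs that are themselves tied: 8–4–7. Each forms one triangle with 8, for 1 in total.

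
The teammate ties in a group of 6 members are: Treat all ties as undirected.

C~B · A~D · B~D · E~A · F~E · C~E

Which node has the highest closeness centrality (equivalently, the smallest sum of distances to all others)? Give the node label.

Farness (sum of distances to all others) for each node — A:8, B:9, C:8, D:9, E:7, F:11.
The smallest farness is 7, for E, so E has the highest closeness.

E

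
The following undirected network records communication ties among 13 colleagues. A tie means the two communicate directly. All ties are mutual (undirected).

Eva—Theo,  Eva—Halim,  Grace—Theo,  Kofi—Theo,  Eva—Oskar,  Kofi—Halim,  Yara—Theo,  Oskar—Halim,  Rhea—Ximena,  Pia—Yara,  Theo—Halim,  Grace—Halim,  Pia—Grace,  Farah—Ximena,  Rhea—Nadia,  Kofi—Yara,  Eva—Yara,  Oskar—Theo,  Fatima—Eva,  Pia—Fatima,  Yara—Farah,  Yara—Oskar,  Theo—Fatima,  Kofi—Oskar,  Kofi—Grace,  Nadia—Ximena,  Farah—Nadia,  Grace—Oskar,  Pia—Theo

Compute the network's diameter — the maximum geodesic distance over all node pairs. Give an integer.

5

Eccentricity of each node (its greatest distance to any other): Eva:4, Farah:3, Fatima:5, Grace:5, Halim:5, Kofi:4, Nadia:4, Oskar:4, Pia:4, Rhea:5, Theo:4, Ximena:4, Yara:3.
The maximum eccentricity is 5, realized for instance by the pair Halim–Rhea via Halim – Oskar – Yara – Farah – Nadia – Rhea. So the diameter is 5.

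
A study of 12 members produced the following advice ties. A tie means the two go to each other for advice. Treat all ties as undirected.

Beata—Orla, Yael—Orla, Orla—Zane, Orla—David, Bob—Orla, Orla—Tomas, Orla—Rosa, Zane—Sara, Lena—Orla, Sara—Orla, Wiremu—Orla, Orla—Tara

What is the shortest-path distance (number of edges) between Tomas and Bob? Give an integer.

One shortest route is Tomas – Orla – Bob, which uses 2 edges, and Tomas and Bob are not directly tied, so nothing shorter exists. So d(Tomas,Bob) = 2.

2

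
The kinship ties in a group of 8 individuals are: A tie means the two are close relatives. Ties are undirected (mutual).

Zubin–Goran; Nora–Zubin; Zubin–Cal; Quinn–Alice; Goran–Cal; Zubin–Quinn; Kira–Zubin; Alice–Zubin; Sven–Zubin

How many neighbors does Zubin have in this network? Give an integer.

Zubin is directly tied to Alice, Cal, Goran, Kira, Nora, Quinn, and Sven. That is 7 neighbors, so the degree of Zubin is 7.

7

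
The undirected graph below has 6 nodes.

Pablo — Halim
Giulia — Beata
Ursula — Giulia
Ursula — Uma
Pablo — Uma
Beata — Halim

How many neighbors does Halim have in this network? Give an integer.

Halim is directly tied to Beata and Pablo. That is 2 neighbors, so the degree of Halim is 2.

2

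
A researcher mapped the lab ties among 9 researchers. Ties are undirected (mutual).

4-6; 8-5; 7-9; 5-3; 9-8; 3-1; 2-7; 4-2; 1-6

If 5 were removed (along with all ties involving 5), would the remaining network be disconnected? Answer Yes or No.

No

Even without 5, every remaining node can still reach every other (the residual graph is connected), so 5 is not a cut vertex.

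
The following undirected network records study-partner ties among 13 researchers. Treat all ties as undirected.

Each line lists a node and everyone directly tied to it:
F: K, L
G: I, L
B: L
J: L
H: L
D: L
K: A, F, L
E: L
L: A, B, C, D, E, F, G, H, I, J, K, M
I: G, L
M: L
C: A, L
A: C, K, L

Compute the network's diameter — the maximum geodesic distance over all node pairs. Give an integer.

Eccentricity of each node (its greatest distance to any other): A:2, B:2, C:2, D:2, E:2, F:2, G:2, H:2, I:2, J:2, K:2, L:1, M:2.
The maximum eccentricity is 2, realized for instance by the pair E–A via E – L – A. So the diameter is 2.

2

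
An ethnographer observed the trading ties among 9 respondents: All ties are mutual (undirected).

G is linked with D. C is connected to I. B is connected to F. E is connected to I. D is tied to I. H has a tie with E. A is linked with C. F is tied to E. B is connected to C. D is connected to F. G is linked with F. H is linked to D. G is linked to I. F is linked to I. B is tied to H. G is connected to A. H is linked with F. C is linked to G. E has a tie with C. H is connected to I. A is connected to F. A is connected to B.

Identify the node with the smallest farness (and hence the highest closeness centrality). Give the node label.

F

Farness (sum of distances to all others) for each node — A:12, B:12, C:11, D:12, E:12, F:9, G:11, H:11, I:10.
The smallest farness is 9, for F, so F has the highest closeness.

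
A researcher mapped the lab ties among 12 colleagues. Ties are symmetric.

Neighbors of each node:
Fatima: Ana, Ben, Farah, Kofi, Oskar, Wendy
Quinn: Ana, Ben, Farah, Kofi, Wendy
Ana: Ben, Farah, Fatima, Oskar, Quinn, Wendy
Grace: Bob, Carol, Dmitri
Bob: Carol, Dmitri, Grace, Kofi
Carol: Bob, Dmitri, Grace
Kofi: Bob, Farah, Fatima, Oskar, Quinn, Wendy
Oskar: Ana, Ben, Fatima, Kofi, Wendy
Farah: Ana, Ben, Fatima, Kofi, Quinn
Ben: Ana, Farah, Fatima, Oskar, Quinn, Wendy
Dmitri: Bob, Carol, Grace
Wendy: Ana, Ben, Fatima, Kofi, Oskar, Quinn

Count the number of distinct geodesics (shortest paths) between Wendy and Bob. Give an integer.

The shortest distance is 2, and the only length-2 path is Wendy–Kofi–Bob. So there is exactly 1 shortest path.

1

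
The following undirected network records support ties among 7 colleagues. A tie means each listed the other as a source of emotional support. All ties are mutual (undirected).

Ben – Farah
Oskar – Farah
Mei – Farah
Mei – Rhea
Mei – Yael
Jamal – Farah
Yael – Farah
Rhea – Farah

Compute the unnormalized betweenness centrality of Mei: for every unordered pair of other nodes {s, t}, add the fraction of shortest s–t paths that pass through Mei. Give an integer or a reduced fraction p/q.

Pairs whose geodesics pass through Mei — Yael–Rhea: 1/2.
All other pairs contribute 0.
Summing the contributions gives betweenness(Mei) = 1/2.

1/2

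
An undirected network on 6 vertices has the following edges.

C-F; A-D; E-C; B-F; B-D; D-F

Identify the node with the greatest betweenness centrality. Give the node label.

Unnormalized betweenness of each node: A:0, B:0, C:4, D:4, E:0, F:6.
F has the largest value, 6, making it the main broker — the node through which the most shortest paths run.

F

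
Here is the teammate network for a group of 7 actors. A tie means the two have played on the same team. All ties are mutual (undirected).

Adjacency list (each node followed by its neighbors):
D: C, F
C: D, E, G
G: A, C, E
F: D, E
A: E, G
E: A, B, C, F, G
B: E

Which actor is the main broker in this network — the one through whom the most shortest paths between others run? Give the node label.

Unnormalized betweenness of each node: A:0, B:0, C:8/3, D:1/2, E:26/3, F:4/3, G:5/6.
E has the largest value, 26/3, making it the main broker — the node through which the most shortest paths run.

E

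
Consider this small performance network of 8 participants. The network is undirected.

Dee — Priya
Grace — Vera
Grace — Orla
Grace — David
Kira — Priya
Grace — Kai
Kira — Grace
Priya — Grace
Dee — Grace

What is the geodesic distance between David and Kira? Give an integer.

2

One shortest route is David – Grace – Kira, which uses 2 edges, and David and Kira are not directly tied, so nothing shorter exists. So d(David,Kira) = 2.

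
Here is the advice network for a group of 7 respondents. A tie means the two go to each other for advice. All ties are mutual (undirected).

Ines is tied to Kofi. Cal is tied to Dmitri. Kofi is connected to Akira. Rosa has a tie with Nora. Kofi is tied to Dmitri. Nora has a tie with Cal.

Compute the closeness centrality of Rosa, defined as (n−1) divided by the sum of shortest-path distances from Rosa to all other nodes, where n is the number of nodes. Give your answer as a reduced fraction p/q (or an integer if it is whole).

Distances from Rosa: Akira:5, Cal:2, Dmitri:3, Ines:5, Kofi:4, Nora:1. Sum = 20.
n = 7, so closeness = 6/20 = 3/10.

3/10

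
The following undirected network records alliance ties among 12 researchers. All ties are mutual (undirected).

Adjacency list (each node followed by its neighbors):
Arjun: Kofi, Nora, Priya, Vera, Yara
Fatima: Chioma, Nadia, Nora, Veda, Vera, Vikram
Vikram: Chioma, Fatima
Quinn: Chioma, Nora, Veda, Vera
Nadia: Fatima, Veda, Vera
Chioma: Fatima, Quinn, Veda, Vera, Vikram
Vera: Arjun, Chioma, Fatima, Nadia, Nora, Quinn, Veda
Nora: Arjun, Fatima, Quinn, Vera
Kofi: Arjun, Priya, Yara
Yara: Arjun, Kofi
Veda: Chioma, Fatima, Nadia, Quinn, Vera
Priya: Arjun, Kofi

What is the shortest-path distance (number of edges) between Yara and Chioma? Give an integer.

One shortest route is Yara – Arjun – Vera – Chioma, which uses 3 edges, and at distance 2 from Yara we only reach {Nora, Priya, Vera}, which does not include Chioma. So d(Yara,Chioma) = 3.

3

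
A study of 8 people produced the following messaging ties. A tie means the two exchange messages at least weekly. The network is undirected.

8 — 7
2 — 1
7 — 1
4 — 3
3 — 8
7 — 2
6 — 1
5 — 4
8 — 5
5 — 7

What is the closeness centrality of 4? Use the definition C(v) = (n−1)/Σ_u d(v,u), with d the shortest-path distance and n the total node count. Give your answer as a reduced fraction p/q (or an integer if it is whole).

7/16

Distances from 4: 1:3, 2:3, 3:1, 5:1, 6:4, 7:2, 8:2. Sum = 16.
n = 8, so closeness = 7/16.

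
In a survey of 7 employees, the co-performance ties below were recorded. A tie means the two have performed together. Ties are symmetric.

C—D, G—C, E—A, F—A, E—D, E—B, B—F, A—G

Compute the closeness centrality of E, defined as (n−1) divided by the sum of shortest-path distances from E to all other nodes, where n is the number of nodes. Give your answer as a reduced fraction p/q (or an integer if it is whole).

2/3

Distances from E: A:1, B:1, C:2, D:1, F:2, G:2. Sum = 9.
n = 7, so closeness = 6/9 = 2/3.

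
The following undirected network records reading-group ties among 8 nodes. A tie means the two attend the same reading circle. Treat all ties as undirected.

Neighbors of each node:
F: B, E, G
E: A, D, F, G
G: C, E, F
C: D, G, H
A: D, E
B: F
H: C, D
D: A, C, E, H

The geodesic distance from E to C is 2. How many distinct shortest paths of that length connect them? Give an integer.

The shortest distance is 2. The length-2 paths are: E–D–C; E–G–C.
That gives 2 distinct shortest paths.

2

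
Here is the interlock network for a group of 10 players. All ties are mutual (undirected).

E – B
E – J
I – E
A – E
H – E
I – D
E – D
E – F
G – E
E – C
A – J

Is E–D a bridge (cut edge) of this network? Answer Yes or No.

No

Even without that edge, E still reaches D via E – I – D, so the network stays connected. Not a bridge.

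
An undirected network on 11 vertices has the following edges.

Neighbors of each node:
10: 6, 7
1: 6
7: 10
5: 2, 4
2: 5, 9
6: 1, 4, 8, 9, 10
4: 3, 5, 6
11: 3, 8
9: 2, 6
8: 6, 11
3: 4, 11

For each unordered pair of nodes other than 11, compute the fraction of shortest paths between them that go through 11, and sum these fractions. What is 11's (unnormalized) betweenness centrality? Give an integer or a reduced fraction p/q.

Pairs whose geodesics pass through 11 — 8–3: 1.
All other pairs contribute 0.
Summing the contributions gives betweenness(11) = 1.

1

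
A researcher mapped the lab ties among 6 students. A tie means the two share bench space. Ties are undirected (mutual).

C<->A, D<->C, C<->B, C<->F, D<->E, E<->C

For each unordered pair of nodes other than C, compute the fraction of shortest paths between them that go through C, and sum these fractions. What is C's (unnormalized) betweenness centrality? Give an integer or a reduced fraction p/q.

9

Pairs whose geodesics pass through C — E–A: 1; E–B: 1; E–F: 1; A–B: 1; A–F: 1; A–D: 1; B–F: 1; B–D: 1; F–D: 1.
All other pairs contribute 0.
Summing the contributions gives betweenness(C) = 9.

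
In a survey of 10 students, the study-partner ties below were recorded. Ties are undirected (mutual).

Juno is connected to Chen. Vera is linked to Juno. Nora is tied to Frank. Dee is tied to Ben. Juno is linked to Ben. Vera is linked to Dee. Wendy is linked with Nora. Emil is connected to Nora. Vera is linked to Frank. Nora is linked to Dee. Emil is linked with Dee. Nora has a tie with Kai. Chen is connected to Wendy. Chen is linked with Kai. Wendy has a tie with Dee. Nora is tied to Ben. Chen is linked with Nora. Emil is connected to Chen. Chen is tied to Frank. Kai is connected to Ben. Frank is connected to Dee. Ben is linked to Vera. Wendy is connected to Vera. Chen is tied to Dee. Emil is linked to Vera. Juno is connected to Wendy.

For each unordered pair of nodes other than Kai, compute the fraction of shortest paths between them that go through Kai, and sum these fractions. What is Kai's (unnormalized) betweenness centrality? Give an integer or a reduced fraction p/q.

Pairs whose geodesics pass through Kai — Ben–Chen: 1/4.
All other pairs contribute 0.
Summing the contributions gives betweenness(Kai) = 1/4.

1/4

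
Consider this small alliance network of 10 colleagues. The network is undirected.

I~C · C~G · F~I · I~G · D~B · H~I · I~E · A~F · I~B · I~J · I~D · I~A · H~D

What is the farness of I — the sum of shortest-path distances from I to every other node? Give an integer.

9

Distances from I: A:1, B:1, C:1, D:1, E:1, F:1, G:1, H:1, J:1.
Sum = 1 + 1 + 1 + 1 + 1 + 1 + 1 + 1 + 1 = 9.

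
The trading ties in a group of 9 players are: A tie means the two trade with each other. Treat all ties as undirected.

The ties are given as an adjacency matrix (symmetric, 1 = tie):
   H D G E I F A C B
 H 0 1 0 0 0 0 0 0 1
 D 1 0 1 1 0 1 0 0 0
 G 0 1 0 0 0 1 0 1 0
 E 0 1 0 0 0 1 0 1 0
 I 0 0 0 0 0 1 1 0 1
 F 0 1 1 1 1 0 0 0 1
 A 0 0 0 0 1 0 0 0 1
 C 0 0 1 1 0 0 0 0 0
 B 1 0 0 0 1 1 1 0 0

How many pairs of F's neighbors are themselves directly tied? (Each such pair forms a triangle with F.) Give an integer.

3

F's neighbors: B, D, E, G, and I.
Neighbor pairs that are themselves tied: F–B–I; F–D–E; F–D–G. Each forms one triangle with F, for 3 in total.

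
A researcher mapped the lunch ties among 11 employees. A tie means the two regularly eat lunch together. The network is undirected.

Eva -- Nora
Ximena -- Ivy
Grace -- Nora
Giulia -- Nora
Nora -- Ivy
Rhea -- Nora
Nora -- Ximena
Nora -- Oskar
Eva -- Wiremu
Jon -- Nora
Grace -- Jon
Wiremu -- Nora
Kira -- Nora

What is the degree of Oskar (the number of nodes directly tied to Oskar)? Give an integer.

1

Oskar is directly tied to Nora. That is 1 neighbor, so the degree of Oskar is 1.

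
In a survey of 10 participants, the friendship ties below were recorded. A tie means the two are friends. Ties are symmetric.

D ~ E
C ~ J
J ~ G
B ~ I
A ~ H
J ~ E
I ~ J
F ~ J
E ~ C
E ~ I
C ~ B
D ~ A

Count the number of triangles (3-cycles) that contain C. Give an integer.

1

C's neighbors: B, E, and J.
Neighbor pairs that are themselves tied: C–E–J. Each forms one triangle with C, for 1 in total.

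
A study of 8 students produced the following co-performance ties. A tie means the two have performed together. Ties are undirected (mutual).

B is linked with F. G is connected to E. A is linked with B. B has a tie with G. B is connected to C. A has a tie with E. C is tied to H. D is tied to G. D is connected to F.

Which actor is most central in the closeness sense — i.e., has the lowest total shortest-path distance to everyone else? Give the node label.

B

Farness (sum of distances to all others) for each node — A:14, B:10, C:14, D:16, E:16, F:14, G:12, H:20.
The smallest farness is 10, for B, so B has the highest closeness.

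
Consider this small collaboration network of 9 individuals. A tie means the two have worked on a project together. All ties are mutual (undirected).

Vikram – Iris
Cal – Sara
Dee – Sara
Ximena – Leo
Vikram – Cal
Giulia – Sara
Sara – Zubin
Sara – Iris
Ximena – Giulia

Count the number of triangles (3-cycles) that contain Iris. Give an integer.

Iris's neighbors are Sara and Vikram, but none of them are tied to each other, so no triangle contains Iris.

0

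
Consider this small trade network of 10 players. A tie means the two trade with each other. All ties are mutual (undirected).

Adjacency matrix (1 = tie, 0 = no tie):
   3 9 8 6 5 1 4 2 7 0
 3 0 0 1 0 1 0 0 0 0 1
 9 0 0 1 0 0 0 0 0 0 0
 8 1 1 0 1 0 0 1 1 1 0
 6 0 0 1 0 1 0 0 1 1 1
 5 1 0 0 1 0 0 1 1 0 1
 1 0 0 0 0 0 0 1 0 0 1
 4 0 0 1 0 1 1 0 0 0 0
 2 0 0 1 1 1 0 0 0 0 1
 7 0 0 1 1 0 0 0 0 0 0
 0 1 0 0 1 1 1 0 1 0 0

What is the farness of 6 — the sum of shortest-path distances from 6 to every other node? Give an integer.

13

Distances from 6: 0:1, 1:2, 2:1, 3:2, 4:2, 5:1, 7:1, 8:1, 9:2.
Sum = 1 + 2 + 1 + 2 + 2 + 1 + 1 + 1 + 2 = 13.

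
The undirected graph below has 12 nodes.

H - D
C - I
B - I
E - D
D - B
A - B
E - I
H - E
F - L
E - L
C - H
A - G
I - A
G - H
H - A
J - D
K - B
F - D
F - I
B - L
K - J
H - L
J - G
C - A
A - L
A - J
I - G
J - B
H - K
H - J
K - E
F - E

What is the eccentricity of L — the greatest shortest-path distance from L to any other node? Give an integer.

2

Distances from L: A:1, B:1, C:2, D:2, E:1, F:1, G:2, H:1, I:2, J:2, K:2.
The largest is 2 (to J, I, C, G, D, and K), so the eccentricity of L is 2.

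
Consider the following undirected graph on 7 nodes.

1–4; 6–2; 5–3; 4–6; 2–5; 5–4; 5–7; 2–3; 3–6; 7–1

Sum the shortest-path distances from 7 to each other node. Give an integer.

Distances from 7: 1:1, 2:2, 3:2, 4:2, 5:1, 6:3.
Sum = 1 + 2 + 2 + 2 + 1 + 3 = 11.

11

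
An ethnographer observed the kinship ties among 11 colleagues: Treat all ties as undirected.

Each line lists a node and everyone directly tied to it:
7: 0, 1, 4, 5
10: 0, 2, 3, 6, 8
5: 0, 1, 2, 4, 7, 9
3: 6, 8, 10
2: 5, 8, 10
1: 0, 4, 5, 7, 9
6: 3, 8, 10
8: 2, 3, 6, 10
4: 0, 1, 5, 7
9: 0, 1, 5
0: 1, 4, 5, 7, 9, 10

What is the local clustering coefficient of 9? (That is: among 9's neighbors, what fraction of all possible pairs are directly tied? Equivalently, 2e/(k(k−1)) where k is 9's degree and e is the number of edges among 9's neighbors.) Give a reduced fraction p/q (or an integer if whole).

1

9's neighbors: 0, 1, and 5 (k = 3).
Possible neighbor pairs: C(3,2) = 3. Edges among them: 0–1, 0–5, 1–5 → e = 3.
Clustering(9) = 3/3 = 1.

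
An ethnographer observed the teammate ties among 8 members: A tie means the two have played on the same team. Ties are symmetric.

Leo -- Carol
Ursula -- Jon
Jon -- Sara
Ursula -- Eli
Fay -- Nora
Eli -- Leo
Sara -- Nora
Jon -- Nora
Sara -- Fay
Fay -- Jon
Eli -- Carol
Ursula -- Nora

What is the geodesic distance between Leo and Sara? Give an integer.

One shortest route is Leo – Eli – Ursula – Nora – Sara, which uses 4 edges, and at distance 3 from Leo we only reach {Jon, Nora}, which does not include Sara. So d(Leo,Sara) = 4.

4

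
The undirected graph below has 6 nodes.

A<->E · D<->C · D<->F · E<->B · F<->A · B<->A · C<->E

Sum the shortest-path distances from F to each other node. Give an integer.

Distances from F: A:1, B:2, C:2, D:1, E:2.
Sum = 1 + 2 + 2 + 1 + 2 = 8.

8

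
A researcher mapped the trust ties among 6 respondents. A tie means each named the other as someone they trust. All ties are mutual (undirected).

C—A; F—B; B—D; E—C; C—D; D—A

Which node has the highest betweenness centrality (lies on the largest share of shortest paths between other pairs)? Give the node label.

D

Unnormalized betweenness of each node: A:0, B:4, C:4, D:6, E:0, F:0.
D has the largest value, 6, making it the main broker — the node through which the most shortest paths run.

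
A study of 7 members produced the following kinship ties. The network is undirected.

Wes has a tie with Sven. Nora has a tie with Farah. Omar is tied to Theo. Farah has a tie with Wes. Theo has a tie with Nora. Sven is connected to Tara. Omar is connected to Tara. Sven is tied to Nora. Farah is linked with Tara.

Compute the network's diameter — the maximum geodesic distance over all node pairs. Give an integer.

Eccentricity of each node (its greatest distance to any other): Farah:2, Nora:2, Omar:3, Sven:2, Tara:2, Theo:3, Wes:3.
The maximum eccentricity is 3, realized for instance by the pair Theo–Wes via Theo – Nora – Farah – Wes. So the diameter is 3.

3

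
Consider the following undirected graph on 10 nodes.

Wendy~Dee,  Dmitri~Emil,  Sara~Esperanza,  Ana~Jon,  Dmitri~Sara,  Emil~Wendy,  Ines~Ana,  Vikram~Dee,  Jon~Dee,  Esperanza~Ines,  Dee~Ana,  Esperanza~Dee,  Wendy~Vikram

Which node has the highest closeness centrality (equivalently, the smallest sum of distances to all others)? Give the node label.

Farness (sum of distances to all others) for each node — Ana:19, Dee:14, Dmitri:23, Emil:21, Esperanza:16, Ines:21, Jon:20, Sara:20, Vikram:19, Wendy:17.
The smallest farness is 14, for Dee, so Dee has the highest closeness.

Dee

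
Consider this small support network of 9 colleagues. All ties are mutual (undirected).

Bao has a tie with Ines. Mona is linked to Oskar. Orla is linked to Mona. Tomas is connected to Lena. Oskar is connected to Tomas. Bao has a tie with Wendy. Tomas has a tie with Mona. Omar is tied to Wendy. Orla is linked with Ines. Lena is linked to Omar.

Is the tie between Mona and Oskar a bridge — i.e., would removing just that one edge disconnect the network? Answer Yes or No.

Even without that edge, Mona still reaches Oskar via Mona – Tomas – Oskar, so the network stays connected. Not a bridge.

No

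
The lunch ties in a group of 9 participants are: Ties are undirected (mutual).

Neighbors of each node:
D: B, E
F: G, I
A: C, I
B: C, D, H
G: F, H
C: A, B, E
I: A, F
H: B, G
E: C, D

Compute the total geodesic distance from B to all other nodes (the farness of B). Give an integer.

15

Distances from B: A:2, C:1, D:1, E:2, F:3, G:2, H:1, I:3.
Sum = 2 + 1 + 1 + 2 + 3 + 2 + 1 + 3 = 15.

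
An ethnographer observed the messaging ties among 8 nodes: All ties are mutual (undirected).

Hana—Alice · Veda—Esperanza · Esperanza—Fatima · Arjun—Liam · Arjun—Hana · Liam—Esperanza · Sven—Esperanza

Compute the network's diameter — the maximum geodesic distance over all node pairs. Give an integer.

5

Eccentricity of each node (its greatest distance to any other): Alice:5, Arjun:3, Esperanza:4, Fatima:5, Hana:4, Liam:3, Sven:5, Veda:5.
The maximum eccentricity is 5, realized for instance by the pair Sven–Alice via Sven – Esperanza – Liam – Arjun – Hana – Alice. So the diameter is 5.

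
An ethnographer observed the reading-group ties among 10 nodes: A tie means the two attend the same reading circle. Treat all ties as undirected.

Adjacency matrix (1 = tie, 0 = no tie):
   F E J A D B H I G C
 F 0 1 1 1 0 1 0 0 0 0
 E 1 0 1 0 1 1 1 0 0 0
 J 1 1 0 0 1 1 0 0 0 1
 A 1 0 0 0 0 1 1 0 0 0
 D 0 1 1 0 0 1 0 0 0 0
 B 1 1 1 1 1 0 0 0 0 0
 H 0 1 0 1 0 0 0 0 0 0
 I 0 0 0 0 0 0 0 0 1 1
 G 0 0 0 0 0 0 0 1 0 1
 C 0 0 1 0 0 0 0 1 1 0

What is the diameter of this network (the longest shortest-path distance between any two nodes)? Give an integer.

4

Eccentricity of each node (its greatest distance to any other): A:4, B:3, C:3, D:3, E:3, F:3, G:4, H:4, I:4, J:2.
The maximum eccentricity is 4, realized for instance by the pair A–I via A – F – J – C – I. So the diameter is 4.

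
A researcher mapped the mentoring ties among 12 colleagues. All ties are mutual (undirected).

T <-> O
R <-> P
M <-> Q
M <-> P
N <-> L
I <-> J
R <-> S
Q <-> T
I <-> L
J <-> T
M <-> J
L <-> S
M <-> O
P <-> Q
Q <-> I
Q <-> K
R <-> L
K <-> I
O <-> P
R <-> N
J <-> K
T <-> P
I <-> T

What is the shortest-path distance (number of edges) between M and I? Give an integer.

One shortest route is M – Q – I, which uses 2 edges, and M and I are not directly tied, so nothing shorter exists. So d(M,I) = 2.

2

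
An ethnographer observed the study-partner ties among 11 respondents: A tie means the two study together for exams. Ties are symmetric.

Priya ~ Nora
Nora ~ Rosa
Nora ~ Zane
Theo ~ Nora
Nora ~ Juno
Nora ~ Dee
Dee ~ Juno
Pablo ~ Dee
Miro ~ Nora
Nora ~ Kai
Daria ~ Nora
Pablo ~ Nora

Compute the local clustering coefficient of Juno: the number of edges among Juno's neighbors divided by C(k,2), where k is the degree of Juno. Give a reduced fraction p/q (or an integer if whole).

1

Juno's neighbors: Dee and Nora (k = 2).
Possible neighbor pairs: C(2,2) = 1. Edges among them: Dee–Nora → e = 1.
Clustering(Juno) = 1/1.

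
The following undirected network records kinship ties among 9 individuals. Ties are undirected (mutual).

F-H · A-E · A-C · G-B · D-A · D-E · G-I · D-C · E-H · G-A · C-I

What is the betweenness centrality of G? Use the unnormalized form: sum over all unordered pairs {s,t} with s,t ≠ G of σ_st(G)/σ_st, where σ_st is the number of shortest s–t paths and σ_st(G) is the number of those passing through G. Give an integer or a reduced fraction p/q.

17/2

Pairs whose geodesics pass through G — D–B: 1; E–B: 1; E–I: 1/3; A–B: 1; A–I: 1/2; C–B: 2/2; B–F: 1; B–I: 1; B–H: 1; F–I: 1/3; I–H: 1/3.
All other pairs contribute 0.
Summing the contributions gives betweenness(G) = 17/2.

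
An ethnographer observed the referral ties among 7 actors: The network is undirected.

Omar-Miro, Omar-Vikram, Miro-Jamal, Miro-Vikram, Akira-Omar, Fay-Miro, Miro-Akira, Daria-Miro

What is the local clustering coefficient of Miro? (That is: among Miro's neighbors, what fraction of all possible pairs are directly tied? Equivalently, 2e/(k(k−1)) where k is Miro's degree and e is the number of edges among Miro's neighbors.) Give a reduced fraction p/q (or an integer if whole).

2/15

Miro's neighbors: Akira, Daria, Fay, Jamal, Omar, and Vikram (k = 6).
Possible neighbor pairs: C(6,2) = 15. Edges among them: Akira–Omar, Omar–Vikram → e = 2.
Clustering(Miro) = 2/15.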